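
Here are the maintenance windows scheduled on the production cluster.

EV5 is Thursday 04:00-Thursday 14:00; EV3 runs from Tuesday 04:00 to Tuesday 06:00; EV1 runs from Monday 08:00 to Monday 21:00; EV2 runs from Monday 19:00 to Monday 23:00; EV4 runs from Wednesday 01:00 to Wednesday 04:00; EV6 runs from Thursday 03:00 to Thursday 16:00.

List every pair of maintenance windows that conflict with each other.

Sorted by start: EV1, EV2, EV3, EV4, EV6, EV5.
EV2 starts before EV1 ends → EV1 and EV2 overlap.
EV3 starts after EV1 ends, so nothing later overlaps EV1 either.
EV3 starts after EV2 ends, so nothing later overlaps EV2 either.
EV4 starts after EV3 ends, so nothing later overlaps EV3 either.
EV6 starts after EV4 ends, so nothing later overlaps EV4 either.
EV5 starts before EV6 ends → EV6 and EV5 overlap.

EV1 & EV2, EV5 & EV6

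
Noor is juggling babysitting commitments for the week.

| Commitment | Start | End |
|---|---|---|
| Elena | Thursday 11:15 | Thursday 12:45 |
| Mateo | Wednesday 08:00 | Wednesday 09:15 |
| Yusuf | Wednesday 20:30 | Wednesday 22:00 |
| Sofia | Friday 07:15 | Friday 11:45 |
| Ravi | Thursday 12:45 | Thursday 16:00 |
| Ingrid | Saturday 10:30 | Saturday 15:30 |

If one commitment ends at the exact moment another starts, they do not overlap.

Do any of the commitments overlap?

Sorted by start: Mateo, Yusuf, Elena, Ravi, Sofia, Ingrid.
Yusuf starts after Mateo ends — done with Mateo.
Elena starts after Yusuf ends — done with Yusuf.
Ravi starts exactly when Elena ends (back-to-back, no overlap) — done with Elena.
Sofia starts after Ravi ends — done with Ravi.
Ingrid starts after Sofia ends.
Every pair is clear; the schedule has no overlaps.

No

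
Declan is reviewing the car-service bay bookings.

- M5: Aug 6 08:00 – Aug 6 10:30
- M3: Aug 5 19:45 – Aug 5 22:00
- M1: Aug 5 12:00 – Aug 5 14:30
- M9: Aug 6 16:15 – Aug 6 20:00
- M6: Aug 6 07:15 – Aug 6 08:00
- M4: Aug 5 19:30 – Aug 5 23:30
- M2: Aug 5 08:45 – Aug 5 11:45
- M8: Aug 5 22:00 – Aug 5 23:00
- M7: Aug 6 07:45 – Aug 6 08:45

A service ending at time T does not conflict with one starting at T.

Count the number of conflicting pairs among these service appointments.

Sorted by start: M2, M1, M4, M3, M8, M6, M7, M5, M9.
M1 starts after M2 ends, so M2 has no further overlaps.
M4 starts after M1 ends, so M1 has no further overlaps.
M3 starts before M4 ends → M4 and M3 overlap.
M8 starts before M4 ends → M4 and M8 overlap.
M6 starts after M4 ends, so M4 has no further overlaps.
M8 starts exactly when M3 ends (back-to-back, no overlap), so M3 has no further overlaps.
M6 starts after M8 ends, so M8 has no further overlaps.
M7 starts before M6 ends → M6 and M7 overlap.
M5 starts exactly when M6 ends (back-to-back, no overlap), so M6 has no further overlaps.
M5 starts before M7 ends → M7 and M5 overlap.
M9 starts after M7 ends.
M9 starts after M5 ends.
Overlapping pairs: M3 & M4, M4 & M8, M5 & M7, M6 & M7 — 4 in total.

4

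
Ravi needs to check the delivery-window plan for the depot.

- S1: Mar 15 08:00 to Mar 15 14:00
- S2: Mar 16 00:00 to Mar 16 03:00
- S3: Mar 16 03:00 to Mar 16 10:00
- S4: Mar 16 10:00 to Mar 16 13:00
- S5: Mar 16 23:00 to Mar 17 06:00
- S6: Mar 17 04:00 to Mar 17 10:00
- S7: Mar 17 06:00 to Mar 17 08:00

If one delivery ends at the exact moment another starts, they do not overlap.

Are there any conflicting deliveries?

Sorted by start: S1, S2, S3, S4, S5, S6, S7.
S2 starts after S1 ends — done with S1.
S3 starts exactly when S2 ends (back-to-back, no overlap) — done with S2.
S4 starts exactly when S3 ends (back-to-back, no overlap) — done with S3.
S5 starts after S4 ends — done with S4.
S6 starts before S5 ends → S5 and S6 overlap.
That's a conflict, so the schedule is not conflict-free.

Yes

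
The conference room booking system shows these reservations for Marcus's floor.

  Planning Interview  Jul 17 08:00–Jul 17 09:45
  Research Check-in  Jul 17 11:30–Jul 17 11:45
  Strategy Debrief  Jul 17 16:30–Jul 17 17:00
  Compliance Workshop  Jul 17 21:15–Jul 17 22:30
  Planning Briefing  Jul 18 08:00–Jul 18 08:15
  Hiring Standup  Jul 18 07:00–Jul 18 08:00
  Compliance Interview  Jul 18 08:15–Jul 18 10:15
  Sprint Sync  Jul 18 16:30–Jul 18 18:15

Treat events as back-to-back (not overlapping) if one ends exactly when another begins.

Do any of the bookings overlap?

Sorted by start: Planning Interview, Research Check-in, Strategy Debrief, Compliance Workshop, Hiring Standup, Planning Briefing, Compliance Interview, Sprint Sync.
Research Check-in starts after Planning Interview ends, so nothing later overlaps Planning Interview either.
Strategy Debrief starts after Research Check-in ends, so nothing later overlaps Research Check-in either.
Compliance Workshop starts after Strategy Debrief ends, so nothing later overlaps Strategy Debrief either.
Hiring Standup starts after Compliance Workshop ends, so nothing later overlaps Compliance Workshop either.
Planning Briefing starts exactly when Hiring Standup ends (back-to-back, no overlap), so nothing later overlaps Hiring Standup either.
Compliance Interview starts exactly when Planning Briefing ends (back-to-back, no overlap), so nothing later overlaps Planning Briefing either.
Sprint Sync starts after Compliance Interview ends.
Every pair is clear; the schedule has no overlaps.

No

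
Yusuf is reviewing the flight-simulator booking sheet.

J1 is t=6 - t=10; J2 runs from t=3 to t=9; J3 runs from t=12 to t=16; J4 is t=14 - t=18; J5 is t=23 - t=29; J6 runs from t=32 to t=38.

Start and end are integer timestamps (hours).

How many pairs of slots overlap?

Sorted by start: J2, J1, J3, J4, J5, J6.
J1 starts before J2 ends → J2 and J1 overlap.
J3 starts after J2 ends, so nothing later overlaps J2 either.
J3 starts after J1 ends, so nothing later overlaps J1 either.
J4 starts before J3 ends → J3 and J4 overlap.
J5 starts after J3 ends, so nothing later overlaps J3 either.
J5 starts after J4 ends, so nothing later overlaps J4 either.
J6 starts after J5 ends.
Overlapping pairs: J1 & J2, J3 & J4 — 2 in total.

2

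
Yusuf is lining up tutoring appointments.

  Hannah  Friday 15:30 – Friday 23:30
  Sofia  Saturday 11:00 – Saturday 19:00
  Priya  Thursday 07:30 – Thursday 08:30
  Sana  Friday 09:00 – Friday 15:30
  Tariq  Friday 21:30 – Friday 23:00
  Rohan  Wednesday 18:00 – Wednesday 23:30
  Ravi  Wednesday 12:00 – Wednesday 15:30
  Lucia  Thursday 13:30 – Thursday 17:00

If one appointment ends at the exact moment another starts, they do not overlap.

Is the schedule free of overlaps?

Check each pair: they overlap iff neither finishes before the other starts.
Sorted by start: Ravi, Rohan, Priya, Lucia, Sana, Hannah, Tariq, Sofia.
Rohan starts after Ravi ends, so Ravi has no further overlaps.
Priya starts after Rohan ends, so Rohan has no further overlaps.
Lucia starts after Priya ends, so Priya has no further overlaps.
Sana starts after Lucia ends, so Lucia has no further overlaps.
Hannah starts exactly when Sana ends (back-to-back, no overlap), so Sana has no further overlaps.
Tariq starts before Hannah ends → Hannah and Tariq overlap.
That's a conflict, so the schedule is not conflict-free.

No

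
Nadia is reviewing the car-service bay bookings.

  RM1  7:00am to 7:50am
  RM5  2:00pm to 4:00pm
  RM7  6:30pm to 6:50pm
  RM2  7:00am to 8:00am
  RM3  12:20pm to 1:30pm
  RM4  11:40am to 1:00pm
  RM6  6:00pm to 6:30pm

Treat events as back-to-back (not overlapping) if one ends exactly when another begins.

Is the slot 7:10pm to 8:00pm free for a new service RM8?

RM1: ends 7:50am at or before RM8 starts 7:10pm → clear.
RM2: ends 8:00am at or before RM8 starts 7:10pm → clear.
RM4: ends 1:00pm at or before RM8 starts 7:10pm → clear.
RM3: ends 1:30pm at or before RM8 starts 7:10pm → clear.
RM5: ends 4:00pm at or before RM8 starts 7:10pm → clear.
RM6: ends 6:30pm at or before RM8 starts 7:10pm → clear.
RM7: ends 6:50pm at or before RM8 starts 7:10pm → clear.

Yes — the slot is free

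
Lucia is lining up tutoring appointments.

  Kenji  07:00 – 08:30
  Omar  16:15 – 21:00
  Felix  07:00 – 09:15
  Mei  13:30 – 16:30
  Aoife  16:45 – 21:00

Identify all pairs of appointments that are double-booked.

Aoife & Omar, Felix & Kenji, Mei & Omar

Sorted by start: Felix, Kenji, Mei, Omar, Aoife.
Kenji starts before Felix ends → Felix and Kenji overlap.
Mei starts after Felix ends; Felix is clear from here.
Mei starts after Kenji ends; Kenji is clear from here.
Omar starts before Mei ends → Mei and Omar overlap.
Aoife starts after Mei ends.
Aoife starts before Omar ends → Omar and Aoife overlap.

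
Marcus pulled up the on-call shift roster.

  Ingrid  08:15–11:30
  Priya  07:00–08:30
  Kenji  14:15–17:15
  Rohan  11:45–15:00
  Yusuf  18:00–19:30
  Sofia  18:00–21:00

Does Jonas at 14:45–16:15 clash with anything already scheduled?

Yes — it overlaps Kenji, Rohan

Priya: ends 08:30 at or before Jonas starts 14:45 → clear.
Ingrid: ends 11:30 at or before Jonas starts 14:45 → clear.
Rohan: starts 11:45 before Jonas ends 16:15, and ends 15:00 after Jonas starts 14:45 → overlap.
Kenji: starts 14:15 before Jonas ends 16:15, and ends 17:15 after Jonas starts 14:45 → overlap.
Yusuf: starts 18:00 at or after Jonas ends 16:15 → clear.
Sofia: starts 18:00 at or after Jonas ends 16:15 → clear.
Jonas overlaps Kenji, Rohan.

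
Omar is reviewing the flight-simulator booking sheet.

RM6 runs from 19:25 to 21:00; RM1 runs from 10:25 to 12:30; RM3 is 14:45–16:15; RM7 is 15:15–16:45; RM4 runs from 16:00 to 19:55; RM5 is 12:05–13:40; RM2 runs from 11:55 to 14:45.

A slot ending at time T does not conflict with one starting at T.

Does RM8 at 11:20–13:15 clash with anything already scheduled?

RM1: starts 10:25 before RM8 ends 13:15, and ends 12:30 after RM8 starts 11:20 → overlap.
RM2: starts 11:55 before RM8 ends 13:15, and ends 14:45 after RM8 starts 11:20 → overlap.
RM5: starts 12:05 before RM8 ends 13:15, and ends 13:40 after RM8 starts 11:20 → overlap.
RM3: starts 14:45 at or after RM8 ends 13:15 → clear.
RM7: starts 15:15 at or after RM8 ends 13:15 → clear.
RM4: starts 16:00 at or after RM8 ends 13:15 → clear.
RM6: starts 19:25 at or after RM8 ends 13:15 → clear.
RM8 overlaps RM1, RM2, RM5.

Yes — it overlaps RM1, RM2, RM5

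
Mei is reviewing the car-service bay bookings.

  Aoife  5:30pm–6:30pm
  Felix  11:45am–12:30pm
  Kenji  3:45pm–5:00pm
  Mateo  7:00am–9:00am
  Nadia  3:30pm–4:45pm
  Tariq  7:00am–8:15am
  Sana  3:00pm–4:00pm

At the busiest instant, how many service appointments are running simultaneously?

Walk through starts and ends in time order (an end at T is processed before a start at T):
7:00am start Mateo → 1
7:00am start Tariq → 2
8:15am end Tariq → 1
9:00am end Mateo → 0
11:45am start Felix → 1
12:30pm end Felix → 0
3:00pm start Sana → 1
3:30pm start Nadia → 2
3:45pm start Kenji → 3
4:00pm end Sana → 2
4:45pm end Nadia → 1
5:00pm end Kenji → 0
5:30pm start Aoife → 1
6:30pm end Aoife → 0
Peak is 3, at 3:45pm (Kenji, Nadia, Sana).

3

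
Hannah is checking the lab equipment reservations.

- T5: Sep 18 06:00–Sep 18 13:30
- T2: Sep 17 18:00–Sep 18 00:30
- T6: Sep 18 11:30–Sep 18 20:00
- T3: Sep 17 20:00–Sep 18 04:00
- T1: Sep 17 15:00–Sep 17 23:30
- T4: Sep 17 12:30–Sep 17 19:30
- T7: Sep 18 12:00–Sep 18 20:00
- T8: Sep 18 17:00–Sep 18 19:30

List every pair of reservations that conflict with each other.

Check each pair: they overlap iff neither finishes before the other starts.
Sorted by start: T4, T1, T2, T3, T5, T6, T7, T8.
T1 starts before T4 ends → T4 and T1 overlap.
T2 starts before T4 ends → T4 and T2 overlap.
T3 starts after T4 ends, so T4 has no further overlaps.
T2 starts before T1 ends → T1 and T2 overlap.
T3 starts before T1 ends → T1 and T3 overlap.
T5 starts after T1 ends, so T1 has no further overlaps.
T3 starts before T2 ends → T2 and T3 overlap.
T5 starts after T2 ends, so T2 has no further overlaps.
T5 starts after T3 ends, so T3 has no further overlaps.
T6 starts before T5 ends → T5 and T6 overlap.
T7 starts before T5 ends → T5 and T7 overlap.
T8 starts after T5 ends.
T7 starts before T6 ends → T6 and T7 overlap.
T8 starts before T6 ends → T6 and T8 overlap.
T8 starts before T7 ends → T7 and T8 overlap.

T1 & T2, T1 & T3, T1 & T4, T2 & T3, T2 & T4, T5 & T6, T5 & T7, T6 & T7, T6 & T8, T7 & T8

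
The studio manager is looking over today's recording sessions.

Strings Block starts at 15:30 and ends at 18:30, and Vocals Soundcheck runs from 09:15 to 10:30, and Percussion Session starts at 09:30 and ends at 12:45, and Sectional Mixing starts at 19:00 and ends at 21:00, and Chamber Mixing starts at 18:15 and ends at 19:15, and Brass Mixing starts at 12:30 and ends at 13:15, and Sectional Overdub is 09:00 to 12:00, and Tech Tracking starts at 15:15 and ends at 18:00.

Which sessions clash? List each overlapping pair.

Sorted by start: Sectional Overdub, Vocals Soundcheck, Percussion Session, Brass Mixing, Tech Tracking, Strings Block, Chamber Mixing, Sectional Mixing.
Vocals Soundcheck starts before Sectional Overdub ends → Sectional Overdub and Vocals Soundcheck overlap.
Percussion Session starts before Sectional Overdub ends → Sectional Overdub and Percussion Session overlap.
Brass Mixing starts after Sectional Overdub ends; Sectional Overdub is clear from here.
Percussion Session starts before Vocals Soundcheck ends → Vocals Soundcheck and Percussion Session overlap.
Brass Mixing starts after Vocals Soundcheck ends; Vocals Soundcheck is clear from here.
Brass Mixing starts before Percussion Session ends → Percussion Session and Brass Mixing overlap.
Tech Tracking starts after Percussion Session ends; Percussion Session is clear from here.
Tech Tracking starts after Brass Mixing ends; Brass Mixing is clear from here.
Strings Block starts before Tech Tracking ends → Tech Tracking and Strings Block overlap.
Chamber Mixing starts after Tech Tracking ends; Tech Tracking is clear from here.
Chamber Mixing starts before Strings Block ends → Strings Block and Chamber Mixing overlap.
Sectional Mixing starts after Strings Block ends.
Sectional Mixing starts before Chamber Mixing ends → Chamber Mixing and Sectional Mixing overlap.

Brass Mixing & Percussion Session, Chamber Mixing & Sectional Mixing, Chamber Mixing & Strings Block, Percussion Session & Sectional Overdub, Percussion Session & Vocals Soundcheck, Sectional Overdub & Vocals Soundcheck, Strings Block & Tech Tracking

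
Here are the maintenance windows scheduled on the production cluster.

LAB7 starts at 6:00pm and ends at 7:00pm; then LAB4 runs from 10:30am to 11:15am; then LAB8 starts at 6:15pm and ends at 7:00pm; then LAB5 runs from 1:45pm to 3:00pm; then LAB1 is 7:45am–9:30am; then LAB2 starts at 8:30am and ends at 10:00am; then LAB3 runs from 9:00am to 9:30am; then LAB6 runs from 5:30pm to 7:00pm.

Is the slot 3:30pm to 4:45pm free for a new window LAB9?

LAB1: ends 9:30am at or before LAB9 starts 3:30pm → clear.
LAB2: ends 10:00am at or before LAB9 starts 3:30pm → clear.
LAB3: ends 9:30am at or before LAB9 starts 3:30pm → clear.
LAB4: ends 11:15am at or before LAB9 starts 3:30pm → clear.
LAB5: ends 3:00pm at or before LAB9 starts 3:30pm → clear.
LAB6: starts 5:30pm at or after LAB9 ends 4:45pm → clear.
LAB7: starts 6:00pm at or after LAB9 ends 4:45pm → clear.
LAB8: starts 6:15pm at or after LAB9 ends 4:45pm → clear.

Yes — the slot is free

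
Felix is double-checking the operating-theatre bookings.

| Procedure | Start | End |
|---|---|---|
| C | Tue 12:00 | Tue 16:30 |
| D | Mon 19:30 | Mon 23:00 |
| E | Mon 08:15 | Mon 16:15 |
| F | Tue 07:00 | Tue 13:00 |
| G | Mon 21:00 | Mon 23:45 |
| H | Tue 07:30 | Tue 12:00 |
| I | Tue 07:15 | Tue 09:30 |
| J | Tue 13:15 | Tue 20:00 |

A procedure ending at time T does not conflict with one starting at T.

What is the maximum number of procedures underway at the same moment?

Walk through starts and ends in time order (an end at T is processed before a start at T):
Mon 08:15 start E → 1
Mon 16:15 end E → 0
Mon 19:30 start D → 1
Mon 21:00 start G → 2
Mon 23:00 end D → 1
Mon 23:45 end G → 0
Tue 07:00 start F → 1
Tue 07:15 start I → 2
Tue 07:30 start H → 3
Tue 09:30 end I → 2
Tue 12:00 end H → 1
Tue 12:00 start C → 2
Tue 13:00 end F → 1
Tue 13:15 start J → 2
Tue 16:30 end C → 1
Tue 20:00 end J → 0
Peak is 3, at Tue 07:30 (F, H, I).

3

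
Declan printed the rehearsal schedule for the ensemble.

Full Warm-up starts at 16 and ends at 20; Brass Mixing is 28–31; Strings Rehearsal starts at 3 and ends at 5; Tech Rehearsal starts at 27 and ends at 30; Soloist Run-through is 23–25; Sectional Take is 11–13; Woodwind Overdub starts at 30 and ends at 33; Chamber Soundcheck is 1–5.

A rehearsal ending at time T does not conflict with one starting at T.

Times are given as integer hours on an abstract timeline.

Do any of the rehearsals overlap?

Sorted by start: Chamber Soundcheck, Strings Rehearsal, Sectional Take, Full Warm-up, Soloist Run-through, Tech Rehearsal, Brass Mixing, Woodwind Overdub.
Strings Rehearsal starts before Chamber Soundcheck ends → Chamber Soundcheck and Strings Rehearsal overlap.
That's a conflict, so the schedule is not conflict-free.

Yes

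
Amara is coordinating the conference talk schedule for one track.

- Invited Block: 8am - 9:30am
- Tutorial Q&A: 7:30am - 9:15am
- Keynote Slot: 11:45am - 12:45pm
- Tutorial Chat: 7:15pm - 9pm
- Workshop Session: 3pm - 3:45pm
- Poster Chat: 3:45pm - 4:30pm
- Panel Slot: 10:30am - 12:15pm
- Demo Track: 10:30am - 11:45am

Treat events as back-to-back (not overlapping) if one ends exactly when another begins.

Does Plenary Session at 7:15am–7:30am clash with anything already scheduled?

No — it doesn't clash with anything

Tutorial Q&A: starts 7:30am at or after Plenary Session ends 7:30am → clear.
Invited Block: starts 8am at or after Plenary Session ends 7:30am → clear.
Panel Slot: starts 10:30am at or after Plenary Session ends 7:30am → clear.
Demo Track: starts 10:30am at or after Plenary Session ends 7:30am → clear.
Keynote Slot: starts 11:45am at or after Plenary Session ends 7:30am → clear.
Workshop Session: starts 3pm at or after Plenary Session ends 7:30am → clear.
Poster Chat: starts 3:45pm at or after Plenary Session ends 7:30am → clear.
Tutorial Chat: starts 7:15pm at or after Plenary Session ends 7:30am → clear.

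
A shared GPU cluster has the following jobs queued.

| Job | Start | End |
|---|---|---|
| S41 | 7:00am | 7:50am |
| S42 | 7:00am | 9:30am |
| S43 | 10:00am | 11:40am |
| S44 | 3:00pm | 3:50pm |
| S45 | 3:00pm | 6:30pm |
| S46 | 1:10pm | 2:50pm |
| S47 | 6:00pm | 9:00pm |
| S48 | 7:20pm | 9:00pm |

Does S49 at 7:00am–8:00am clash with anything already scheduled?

S41: starts 7:00am before S49 ends 8:00am, and ends 7:50am after S49 starts 7:00am → overlap.
S42: starts 7:00am before S49 ends 8:00am, and ends 9:30am after S49 starts 7:00am → overlap.
S43: starts 10:00am at or after S49 ends 8:00am → clear.
S46: starts 1:10pm at or after S49 ends 8:00am → clear.
S44: starts 3:00pm at or after S49 ends 8:00am → clear.
S45: starts 3:00pm at or after S49 ends 8:00am → clear.
S47: starts 6:00pm at or after S49 ends 8:00am → clear.
S48: starts 7:20pm at or after S49 ends 8:00am → clear.
S49 overlaps S41, S42.

Yes — it overlaps S41, S42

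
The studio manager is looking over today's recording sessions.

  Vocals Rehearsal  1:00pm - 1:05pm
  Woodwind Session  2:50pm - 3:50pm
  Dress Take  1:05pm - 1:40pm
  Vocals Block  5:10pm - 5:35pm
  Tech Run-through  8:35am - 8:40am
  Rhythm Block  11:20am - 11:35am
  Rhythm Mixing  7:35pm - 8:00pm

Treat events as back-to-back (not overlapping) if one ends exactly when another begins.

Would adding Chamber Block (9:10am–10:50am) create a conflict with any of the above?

Tech Run-through: ends 8:40am at or before Chamber Block starts 9:10am → clear.
Rhythm Block: starts 11:20am at or after Chamber Block ends 10:50am → clear.
Vocals Rehearsal: starts 1:00pm at or after Chamber Block ends 10:50am → clear.
Dress Take: starts 1:05pm at or after Chamber Block ends 10:50am → clear.
Woodwind Session: starts 2:50pm at or after Chamber Block ends 10:50am → clear.
Vocals Block: starts 5:10pm at or after Chamber Block ends 10:50am → clear.
Rhythm Mixing: starts 7:35pm at or after Chamber Block ends 10:50am → clear.

No — it doesn't clash with anything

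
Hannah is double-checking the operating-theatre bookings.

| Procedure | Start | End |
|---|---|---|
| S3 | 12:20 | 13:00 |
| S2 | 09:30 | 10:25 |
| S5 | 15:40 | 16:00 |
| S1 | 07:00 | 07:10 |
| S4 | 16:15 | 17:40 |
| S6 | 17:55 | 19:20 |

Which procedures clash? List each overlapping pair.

Sorted by start: S1, S2, S3, S5, S4, S6.
S2 starts after S1 ends, so S1 has no further overlaps.
S3 starts after S2 ends, so S2 has no further overlaps.
S5 starts after S3 ends, so S3 has no further overlaps.
S4 starts after S5 ends, so S5 has no further overlaps.
S6 starts after S4 ends.

no overlapping pairs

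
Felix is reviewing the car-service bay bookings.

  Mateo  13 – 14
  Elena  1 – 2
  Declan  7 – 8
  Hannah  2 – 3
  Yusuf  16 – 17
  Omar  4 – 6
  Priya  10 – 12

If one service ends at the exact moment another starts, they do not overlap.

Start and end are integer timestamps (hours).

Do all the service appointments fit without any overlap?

Yes

Two intervals overlap when each starts before the other ends.
Sorted by start: Elena, Hannah, Omar, Declan, Priya, Mateo, Yusuf.
Hannah starts exactly when Elena ends (back-to-back, no overlap); Elena is clear from here.
Omar starts after Hannah ends; Hannah is clear from here.
Declan starts after Omar ends; Omar is clear from here.
Priya starts after Declan ends; Declan is clear from here.
Mateo starts after Priya ends; Priya is clear from here.
Yusuf starts after Mateo ends.
Every pair is clear; the schedule has no overlaps.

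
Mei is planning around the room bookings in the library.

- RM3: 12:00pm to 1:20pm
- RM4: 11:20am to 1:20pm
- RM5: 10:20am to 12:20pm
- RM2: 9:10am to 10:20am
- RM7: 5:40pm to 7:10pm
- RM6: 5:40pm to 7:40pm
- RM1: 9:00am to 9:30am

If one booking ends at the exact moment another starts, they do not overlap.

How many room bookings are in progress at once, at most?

3

Sort all start/end points and keep a running count:
9:00am start RM1 → 1
9:10am start RM2 → 2
9:30am end RM1 → 1
10:20am end RM2 → 0
10:20am start RM5 → 1
11:20am start RM4 → 2
12:00pm start RM3 → 3
12:20pm end RM5 → 2
1:20pm end RM3 → 1
1:20pm end RM4 → 0
5:40pm start RM6 → 1
5:40pm start RM7 → 2
7:10pm end RM7 → 1
7:40pm end RM6 → 0
Peak is 3, at 12:00pm (RM3, RM4, RM5).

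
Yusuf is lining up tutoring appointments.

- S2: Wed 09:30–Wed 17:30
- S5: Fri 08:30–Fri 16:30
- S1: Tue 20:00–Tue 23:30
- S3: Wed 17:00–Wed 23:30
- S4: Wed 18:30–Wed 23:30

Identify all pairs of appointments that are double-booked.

S2 & S3, S3 & S4

Sorted by start: S1, S2, S3, S4, S5.
S2 starts after S1 ends — done with S1.
S3 starts before S2 ends → S2 and S3 overlap.
S4 starts after S2 ends — done with S2.
S4 starts before S3 ends → S3 and S4 overlap.
S5 starts after S3 ends.
S5 starts after S4 ends.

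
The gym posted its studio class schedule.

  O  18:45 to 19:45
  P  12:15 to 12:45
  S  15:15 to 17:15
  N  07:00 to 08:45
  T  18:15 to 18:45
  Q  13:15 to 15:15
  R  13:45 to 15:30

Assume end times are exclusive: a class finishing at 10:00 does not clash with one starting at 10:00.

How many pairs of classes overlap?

2

Check each pair: they overlap iff neither finishes before the other starts.
Sorted by start: N, P, Q, R, S, T, O.
P starts after N ends, so nothing later overlaps N either.
Q starts after P ends, so nothing later overlaps P either.
R starts before Q ends → Q and R overlap.
S starts exactly when Q ends (back-to-back, no overlap), so nothing later overlaps Q either.
S starts before R ends → R and S overlap.
T starts after R ends, so nothing later overlaps R either.
T starts after S ends, so nothing later overlaps S either.
O starts exactly when T ends (back-to-back, no overlap).
Overlapping pairs: Q & R, R & S — 2 in total.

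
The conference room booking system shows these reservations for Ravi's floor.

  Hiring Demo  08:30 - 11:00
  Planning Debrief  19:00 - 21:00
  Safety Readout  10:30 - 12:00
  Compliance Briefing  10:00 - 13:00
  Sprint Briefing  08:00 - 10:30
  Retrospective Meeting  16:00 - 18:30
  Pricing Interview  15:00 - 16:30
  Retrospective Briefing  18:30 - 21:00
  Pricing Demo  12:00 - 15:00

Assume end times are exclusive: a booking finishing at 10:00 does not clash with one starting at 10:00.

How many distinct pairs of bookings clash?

8

Sorted by start: Sprint Briefing, Hiring Demo, Compliance Briefing, Safety Readout, Pricing Demo, Pricing Interview, Retrospective Meeting, Retrospective Briefing, Planning Debrief.
Hiring Demo starts before Sprint Briefing ends → Sprint Briefing and Hiring Demo overlap.
Compliance Briefing starts before Sprint Briefing ends → Sprint Briefing and Compliance Briefing overlap.
Safety Readout starts exactly when Sprint Briefing ends (back-to-back, no overlap) — done with Sprint Briefing.
Compliance Briefing starts before Hiring Demo ends → Hiring Demo and Compliance Briefing overlap.
Safety Readout starts before Hiring Demo ends → Hiring Demo and Safety Readout overlap.
Pricing Demo starts after Hiring Demo ends — done with Hiring Demo.
Safety Readout starts before Compliance Briefing ends → Compliance Briefing and Safety Readout overlap.
Pricing Demo starts before Compliance Briefing ends → Compliance Briefing and Pricing Demo overlap.
Pricing Interview starts after Compliance Briefing ends — done with Compliance Briefing.
Pricing Demo starts exactly when Safety Readout ends (back-to-back, no overlap) — done with Safety Readout.
Pricing Interview starts exactly when Pricing Demo ends (back-to-back, no overlap) — done with Pricing Demo.
Retrospective Meeting starts before Pricing Interview ends → Pricing Interview and Retrospective Meeting overlap.
Retrospective Briefing starts after Pricing Interview ends — done with Pricing Interview.
Retrospective Briefing starts exactly when Retrospective Meeting ends (back-to-back, no overlap) — done with Retrospective Meeting.
Planning Debrief starts before Retrospective Briefing ends → Retrospective Briefing and Planning Debrief overlap.
Overlapping pairs: Compliance Briefing & Hiring Demo, Compliance Briefing & Pricing Demo, Compliance Briefing & Safety Readout, Compliance Briefing & Sprint Briefing, Hiring Demo & Safety Readout, Hiring Demo & Sprint Briefing, Planning Debrief & Retrospective Briefing, Pricing Interview & Retrospective Meeting — 8 in total.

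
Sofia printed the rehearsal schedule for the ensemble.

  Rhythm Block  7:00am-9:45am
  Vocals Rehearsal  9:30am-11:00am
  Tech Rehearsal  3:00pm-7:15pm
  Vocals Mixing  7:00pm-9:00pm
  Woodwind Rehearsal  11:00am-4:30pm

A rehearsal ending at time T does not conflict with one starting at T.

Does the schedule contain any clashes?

Sorted by start: Rhythm Block, Vocals Rehearsal, Woodwind Rehearsal, Tech Rehearsal, Vocals Mixing.
Vocals Rehearsal starts before Rhythm Block ends → Rhythm Block and Vocals Rehearsal overlap.
That's a conflict, so the schedule is not conflict-free.

Yes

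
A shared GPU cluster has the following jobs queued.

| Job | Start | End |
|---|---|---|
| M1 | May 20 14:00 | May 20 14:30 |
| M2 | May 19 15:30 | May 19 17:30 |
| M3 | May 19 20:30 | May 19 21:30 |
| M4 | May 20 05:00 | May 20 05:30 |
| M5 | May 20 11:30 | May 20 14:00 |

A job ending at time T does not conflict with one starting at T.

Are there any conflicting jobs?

No

Sorted by start: M2, M3, M4, M5, M1.
M3 starts after M2 ends, so M2 has no further overlaps.
M4 starts after M3 ends, so M3 has no further overlaps.
M5 starts after M4 ends, so M4 has no further overlaps.
M1 starts exactly when M5 ends (back-to-back, no overlap).
Every pair is clear; the schedule has no overlaps.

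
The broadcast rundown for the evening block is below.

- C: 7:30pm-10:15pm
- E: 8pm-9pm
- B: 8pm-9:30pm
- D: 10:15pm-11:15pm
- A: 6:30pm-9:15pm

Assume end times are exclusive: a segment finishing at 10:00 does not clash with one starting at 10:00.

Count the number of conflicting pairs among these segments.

Two intervals overlap when each starts before the other ends.
Sorted by start: A, C, B, E, D.
C starts before A ends → A and C overlap.
B starts before A ends → A and B overlap.
E starts before A ends → A and E overlap.
D starts after A ends.
B starts before C ends → C and B overlap.
E starts before C ends → C and E overlap.
D starts exactly when C ends (back-to-back, no overlap).
E starts before B ends → B and E overlap.
D starts after B ends.
D starts after E ends.
Overlapping pairs: A & B, A & C, A & E, B & C, B & E, C & E — 6 in total.

6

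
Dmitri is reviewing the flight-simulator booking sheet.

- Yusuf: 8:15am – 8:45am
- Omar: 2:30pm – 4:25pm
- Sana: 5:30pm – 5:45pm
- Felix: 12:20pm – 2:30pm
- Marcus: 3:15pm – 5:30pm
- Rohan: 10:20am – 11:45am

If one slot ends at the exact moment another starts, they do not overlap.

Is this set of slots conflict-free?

Sorted by start: Yusuf, Rohan, Felix, Omar, Marcus, Sana.
Rohan starts after Yusuf ends, so nothing later overlaps Yusuf either.
Felix starts after Rohan ends, so nothing later overlaps Rohan either.
Omar starts exactly when Felix ends (back-to-back, no overlap), so nothing later overlaps Felix either.
Marcus starts before Omar ends → Omar and Marcus overlap.
That's a conflict, so the schedule is not conflict-free.

No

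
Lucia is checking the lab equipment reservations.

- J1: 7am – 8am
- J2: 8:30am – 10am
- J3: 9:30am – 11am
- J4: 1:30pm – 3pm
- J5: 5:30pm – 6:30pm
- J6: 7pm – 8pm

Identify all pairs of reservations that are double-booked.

J2 & J3

Two intervals overlap when each starts before the other ends.
Sorted by start: J1, J2, J3, J4, J5, J6.
J2 starts after J1 ends, so nothing later overlaps J1 either.
J3 starts before J2 ends → J2 and J3 overlap.
J4 starts after J2 ends, so nothing later overlaps J2 either.
J4 starts after J3 ends, so nothing later overlaps J3 either.
J5 starts after J4 ends, so nothing later overlaps J4 either.
J6 starts after J5 ends.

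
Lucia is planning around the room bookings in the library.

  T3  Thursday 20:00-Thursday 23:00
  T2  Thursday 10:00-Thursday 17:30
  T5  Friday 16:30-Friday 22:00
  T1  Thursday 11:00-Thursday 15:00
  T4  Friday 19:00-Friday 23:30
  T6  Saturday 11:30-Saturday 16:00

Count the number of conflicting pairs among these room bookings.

2

Sorted by start: T2, T1, T3, T5, T4, T6.
T1 starts before T2 ends → T2 and T1 overlap.
T3 starts after T2 ends, so nothing later overlaps T2 either.
T3 starts after T1 ends, so nothing later overlaps T1 either.
T5 starts after T3 ends, so nothing later overlaps T3 either.
T4 starts before T5 ends → T5 and T4 overlap.
T6 starts after T5 ends.
T6 starts after T4 ends.
Overlapping pairs: T1 & T2, T4 & T5 — 2 in total.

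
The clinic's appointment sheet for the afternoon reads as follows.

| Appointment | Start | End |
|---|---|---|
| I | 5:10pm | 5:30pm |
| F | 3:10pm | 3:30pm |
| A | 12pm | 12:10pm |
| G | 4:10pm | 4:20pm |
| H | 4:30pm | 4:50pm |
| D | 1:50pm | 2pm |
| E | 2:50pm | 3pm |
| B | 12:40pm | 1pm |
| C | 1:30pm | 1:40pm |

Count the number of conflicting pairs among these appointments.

Check each pair: they overlap iff neither finishes before the other starts.
Sorted by start: A, B, C, D, E, F, G, H, I.
B starts after A ends, so nothing later overlaps A either.
C starts after B ends, so nothing later overlaps B either.
D starts after C ends, so nothing later overlaps C either.
E starts after D ends, so nothing later overlaps D either.
F starts after E ends, so nothing later overlaps E either.
G starts after F ends, so nothing later overlaps F either.
H starts after G ends, so nothing later overlaps G either.
I starts after H ends.
No pair overlaps.

0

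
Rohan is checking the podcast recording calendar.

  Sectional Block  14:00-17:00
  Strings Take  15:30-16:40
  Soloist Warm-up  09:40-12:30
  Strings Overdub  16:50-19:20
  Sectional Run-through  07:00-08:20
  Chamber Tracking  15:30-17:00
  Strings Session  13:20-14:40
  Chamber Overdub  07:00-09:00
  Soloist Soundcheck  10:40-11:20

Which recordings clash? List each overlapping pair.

Chamber Overdub & Sectional Run-through, Chamber Tracking & Sectional Block, Chamber Tracking & Strings Overdub, Chamber Tracking & Strings Take, Sectional Block & Strings Overdub, Sectional Block & Strings Session, Sectional Block & Strings Take, Soloist Soundcheck & Soloist Warm-up

Check each pair: they overlap iff neither finishes before the other starts.
Sorted by start: Sectional Run-through, Chamber Overdub, Soloist Warm-up, Soloist Soundcheck, Strings Session, Sectional Block, Strings Take, Chamber Tracking, Strings Overdub.
Chamber Overdub starts before Sectional Run-through ends → Sectional Run-through and Chamber Overdub overlap.
Soloist Warm-up starts after Sectional Run-through ends; Sectional Run-through is clear from here.
Soloist Warm-up starts after Chamber Overdub ends; Chamber Overdub is clear from here.
Soloist Soundcheck starts before Soloist Warm-up ends → Soloist Warm-up and Soloist Soundcheck overlap.
Strings Session starts after Soloist Warm-up ends; Soloist Warm-up is clear from here.
Strings Session starts after Soloist Soundcheck ends; Soloist Soundcheck is clear from here.
Sectional Block starts before Strings Session ends → Strings Session and Sectional Block overlap.
Strings Take starts after Strings Session ends; Strings Session is clear from here.
Strings Take starts before Sectional Block ends → Sectional Block and Strings Take overlap.
Chamber Tracking starts before Sectional Block ends → Sectional Block and Chamber Tracking overlap.
Strings Overdub starts before Sectional Block ends → Sectional Block and Strings Overdub overlap.
Chamber Tracking starts before Strings Take ends → Strings Take and Chamber Tracking overlap.
Strings Overdub starts after Strings Take ends.
Strings Overdub starts before Chamber Tracking ends → Chamber Tracking and Strings Overdub overlap.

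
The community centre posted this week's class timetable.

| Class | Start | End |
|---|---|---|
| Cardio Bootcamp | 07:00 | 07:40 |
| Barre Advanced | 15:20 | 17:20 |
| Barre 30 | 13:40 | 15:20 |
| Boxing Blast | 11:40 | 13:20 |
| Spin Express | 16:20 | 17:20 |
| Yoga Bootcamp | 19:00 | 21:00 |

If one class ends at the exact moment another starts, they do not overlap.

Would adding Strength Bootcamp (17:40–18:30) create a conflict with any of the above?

No — it doesn't clash with anything

Cardio Bootcamp: ends 07:40 at or before Strength Bootcamp starts 17:40 → clear.
Boxing Blast: ends 13:20 at or before Strength Bootcamp starts 17:40 → clear.
Barre 30: ends 15:20 at or before Strength Bootcamp starts 17:40 → clear.
Barre Advanced: ends 17:20 at or before Strength Bootcamp starts 17:40 → clear.
Spin Express: ends 17:20 at or before Strength Bootcamp starts 17:40 → clear.
Yoga Bootcamp: starts 19:00 at or after Strength Bootcamp ends 18:30 → clear.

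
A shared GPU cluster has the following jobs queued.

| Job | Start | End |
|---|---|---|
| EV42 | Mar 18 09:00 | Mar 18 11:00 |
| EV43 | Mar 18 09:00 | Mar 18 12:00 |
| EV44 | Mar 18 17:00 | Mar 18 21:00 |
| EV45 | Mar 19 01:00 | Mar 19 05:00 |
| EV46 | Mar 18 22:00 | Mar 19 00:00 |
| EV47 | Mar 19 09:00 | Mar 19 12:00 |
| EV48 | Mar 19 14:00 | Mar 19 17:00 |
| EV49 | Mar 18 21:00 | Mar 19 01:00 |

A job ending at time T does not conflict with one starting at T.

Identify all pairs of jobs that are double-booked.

EV42 & EV43, EV46 & EV49

Sorted by start: EV42, EV43, EV44, EV49, EV46, EV45, EV47, EV48.
EV43 starts before EV42 ends → EV42 and EV43 overlap.
EV44 starts after EV42 ends, so nothing later overlaps EV42 either.
EV44 starts after EV43 ends, so nothing later overlaps EV43 either.
EV49 starts exactly when EV44 ends (back-to-back, no overlap), so nothing later overlaps EV44 either.
EV46 starts before EV49 ends → EV49 and EV46 overlap.
EV45 starts exactly when EV49 ends (back-to-back, no overlap), so nothing later overlaps EV49 either.
EV45 starts after EV46 ends, so nothing later overlaps EV46 either.
EV47 starts after EV45 ends, so nothing later overlaps EV45 either.
EV48 starts after EV47 ends.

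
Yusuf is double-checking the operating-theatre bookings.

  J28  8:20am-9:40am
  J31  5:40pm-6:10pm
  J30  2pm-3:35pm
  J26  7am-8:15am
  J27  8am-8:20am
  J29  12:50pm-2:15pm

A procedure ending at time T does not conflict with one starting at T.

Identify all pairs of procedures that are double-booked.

Sorted by start: J26, J27, J28, J29, J30, J31.
J27 starts before J26 ends → J26 and J27 overlap.
J28 starts after J26 ends; J26 is clear from here.
J28 starts exactly when J27 ends (back-to-back, no overlap); J27 is clear from here.
J29 starts after J28 ends; J28 is clear from here.
J30 starts before J29 ends → J29 and J30 overlap.
J31 starts after J29 ends.
J31 starts after J30 ends.

J26 & J27, J29 & J30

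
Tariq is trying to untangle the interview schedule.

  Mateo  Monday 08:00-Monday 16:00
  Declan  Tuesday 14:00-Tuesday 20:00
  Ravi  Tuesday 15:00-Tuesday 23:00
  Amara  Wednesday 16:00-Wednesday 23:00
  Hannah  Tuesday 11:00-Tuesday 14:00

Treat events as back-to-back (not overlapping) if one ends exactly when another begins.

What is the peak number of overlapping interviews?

2

Sweep the timeline, counting +1 at each start and −1 at each end (ends before starts at a tie):
Monday 08:00 start Mateo → 1
Monday 16:00 end Mateo → 0
Tuesday 11:00 start Hannah → 1
Tuesday 14:00 end Hannah → 0
Tuesday 14:00 start Declan → 1
Tuesday 15:00 start Ravi → 2
Tuesday 20:00 end Declan → 1
Tuesday 23:00 end Ravi → 0
Wednesday 16:00 start Amara → 1
Wednesday 23:00 end Amara → 0
Peak is 2, at Tuesday 15:00 (Declan, Ravi).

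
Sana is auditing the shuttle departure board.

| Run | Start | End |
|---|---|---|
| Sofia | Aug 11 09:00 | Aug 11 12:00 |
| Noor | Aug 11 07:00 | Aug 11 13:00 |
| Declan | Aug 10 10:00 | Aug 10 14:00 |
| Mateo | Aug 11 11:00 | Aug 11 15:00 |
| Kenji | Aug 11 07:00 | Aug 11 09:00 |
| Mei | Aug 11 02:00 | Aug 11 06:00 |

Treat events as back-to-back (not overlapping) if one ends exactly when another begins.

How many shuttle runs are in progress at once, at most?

3

Walk through starts and ends in time order (an end at T is processed before a start at T):
Aug 10 10:00 start Declan → 1
Aug 10 14:00 end Declan → 0
Aug 11 02:00 start Mei → 1
Aug 11 06:00 end Mei → 0
Aug 11 07:00 start Kenji → 1
Aug 11 07:00 start Noor → 2
Aug 11 09:00 end Kenji → 1
Aug 11 09:00 start Sofia → 2
Aug 11 11:00 start Mateo → 3
Aug 11 12:00 end Sofia → 2
Aug 11 13:00 end Noor → 1
Aug 11 15:00 end Mateo → 0
Peak is 3, at Aug 11 11:00 (Mateo, Noor, Sofia).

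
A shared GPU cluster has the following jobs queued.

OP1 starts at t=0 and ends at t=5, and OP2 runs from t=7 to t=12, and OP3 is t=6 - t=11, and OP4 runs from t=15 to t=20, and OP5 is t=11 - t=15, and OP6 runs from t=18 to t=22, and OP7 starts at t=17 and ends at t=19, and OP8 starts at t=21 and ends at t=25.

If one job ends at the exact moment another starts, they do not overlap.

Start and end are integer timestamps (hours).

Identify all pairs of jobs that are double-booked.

OP2 & OP3, OP2 & OP5, OP4 & OP6, OP4 & OP7, OP6 & OP7, OP6 & OP8

Sorted by start: OP1, OP3, OP2, OP5, OP4, OP7, OP6, OP8.
OP3 starts after OP1 ends; OP1 is clear from here.
OP2 starts before OP3 ends → OP3 and OP2 overlap.
OP5 starts exactly when OP3 ends (back-to-back, no overlap); OP3 is clear from here.
OP5 starts before OP2 ends → OP2 and OP5 overlap.
OP4 starts after OP2 ends; OP2 is clear from here.
OP4 starts exactly when OP5 ends (back-to-back, no overlap); OP5 is clear from here.
OP7 starts before OP4 ends → OP4 and OP7 overlap.
OP6 starts before OP4 ends → OP4 and OP6 overlap.
OP8 starts after OP4 ends.
OP6 starts before OP7 ends → OP7 and OP6 overlap.
OP8 starts after OP7 ends.
OP8 starts before OP6 ends → OP6 and OP8 overlap.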